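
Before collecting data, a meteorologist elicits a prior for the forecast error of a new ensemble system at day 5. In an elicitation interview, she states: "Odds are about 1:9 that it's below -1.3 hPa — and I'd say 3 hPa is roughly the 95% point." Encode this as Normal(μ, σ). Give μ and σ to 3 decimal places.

For Normal(μ,σ), the p-quantile is μ + z_p·σ. Here z_{0.1} = -1.282, z_{0.95} = 1.645.
So -1.3 = μ − 1.282σ and 3 = μ + 1.645σ.
Subtracting: σ = (3 − -1.3)/(1.645 − (-1.282)) = 1.469.
Then μ = -1.3 − (-1.282)·1.469 = 0.583.

μ = 0.583, σ = 1.469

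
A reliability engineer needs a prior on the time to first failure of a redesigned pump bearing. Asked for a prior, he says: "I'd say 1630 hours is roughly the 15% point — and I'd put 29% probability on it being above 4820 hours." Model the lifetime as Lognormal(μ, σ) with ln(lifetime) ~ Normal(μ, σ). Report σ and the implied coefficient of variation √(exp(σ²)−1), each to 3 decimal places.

σ ≈ 0.682, CV ≈ 0.769

If T ~ Lognormal(μ,σ) then ln T ~ Normal(μ,σ), so the p-quantile of ln T is μ + z_p·σ.
ln(1630) = 7.396 and ln(4820) = 8.481; z_{0.15} = -1.036, z_{0.71} = 0.5534.
σ = (8.481 − 7.396)/(0.5534 − (-1.036)) = 0.682.
μ = 7.396 − (-1.036)·0.682 = 8.103.
CV = √(exp(σ²)−1) = √(exp(0.4651)−1) = 0.769.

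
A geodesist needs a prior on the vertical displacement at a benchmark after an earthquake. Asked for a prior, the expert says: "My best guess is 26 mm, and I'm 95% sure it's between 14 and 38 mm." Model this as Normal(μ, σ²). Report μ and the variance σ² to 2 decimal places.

A symmetric 95% interval runs μ ± z·σ with z = 1.96.
Half-width = 12, so σ = 12/1.96 = 6.123 and σ² = 37.49.
μ is the stated best guess, 26.00.

μ = 26.00, σ² = 37.49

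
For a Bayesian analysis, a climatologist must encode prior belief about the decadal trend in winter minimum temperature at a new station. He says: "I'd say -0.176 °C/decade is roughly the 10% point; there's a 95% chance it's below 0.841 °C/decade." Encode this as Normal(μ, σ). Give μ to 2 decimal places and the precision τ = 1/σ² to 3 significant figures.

μ = 0.27, τ = 8.28

The p-quantile of Normal(μ,σ) is μ + z_p·σ, with z_{0.1} = -1.282 and z_{0.95} = 1.645.
Eliminate σ: μ = (z₂·x₁ − z₁·x₂)/(z₂ − z₁) = (1.645·-0.176 − (-1.282)·0.841)/2.926 = 0.27.
Then σ = (x₂ − x₁)/(z₂ − z₁) = (0.841 − -0.176)/2.926 = 0.35.
Precision τ = 1/σ² = 1/0.3475² = 8.28.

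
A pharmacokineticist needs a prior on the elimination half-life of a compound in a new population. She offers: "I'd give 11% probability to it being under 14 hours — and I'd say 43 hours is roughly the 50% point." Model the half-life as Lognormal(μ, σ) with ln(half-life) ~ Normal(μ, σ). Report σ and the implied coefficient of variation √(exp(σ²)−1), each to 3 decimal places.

If T ~ Lognormal(μ,σ) then ln T ~ Normal(μ,σ), so the p-quantile of ln T is μ + z_p·σ.
ln(14) = 2.639 and ln(43) = 3.761; z_{0.11} = -1.227, z_{0.5} = 0.
σ = (3.761 − 2.639)/(0 − (-1.227)) = 0.915.
μ = 2.639 − (-1.227)·0.915 = 3.761.
CV = √(exp(σ²)−1) = √(exp(0.8370)−1) = 1.144.

σ ≈ 0.915, CV ≈ 1.144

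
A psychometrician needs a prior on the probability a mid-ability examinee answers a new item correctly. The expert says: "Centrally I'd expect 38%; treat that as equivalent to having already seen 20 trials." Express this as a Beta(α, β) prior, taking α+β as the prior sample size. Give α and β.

α = 7.6, β = 12.4

Under the effective-sample-size interpretation, Beta(α, β) has prior mean α/(α+β) and prior sample size α+β.
So α+β = 20 and α/(α+β) = 0.38, giving α = 0.38·20 = 7.6 and β = 20 − 7.6 = 12.4.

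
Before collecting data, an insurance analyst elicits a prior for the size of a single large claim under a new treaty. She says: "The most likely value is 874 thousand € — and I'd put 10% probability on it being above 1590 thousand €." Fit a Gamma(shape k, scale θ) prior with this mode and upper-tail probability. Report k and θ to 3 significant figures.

k ≈ 6.32, θ ≈ 164

Gamma(k,θ) with k>1 has mode (k−1)θ, so θ = 874/(k−1).
Need P(X < 1590) = 0.9 with θ tied to k this way. Start at k = 2, θ = 874: P(X<1590) ≈ 0.543.
Too low — raise k to concentrate. Iterating converges to k ≈ 6.32.
Then θ = 874/(6.32−1) ≈ 164.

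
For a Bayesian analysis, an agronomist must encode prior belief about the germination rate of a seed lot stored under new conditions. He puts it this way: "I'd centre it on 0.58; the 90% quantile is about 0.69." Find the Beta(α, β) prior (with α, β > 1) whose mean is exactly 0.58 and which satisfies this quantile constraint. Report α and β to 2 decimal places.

α ≈ 18.58, β ≈ 13.46

With mean 0.58 fixed, write α = 0.58s, β = 0.42s where s = α+β.
Need P(θ < 0.69) = 0.9 under Beta(0.58s, 0.42s). Normal approximation: (q−m)/√(m(1−m)/s) ≈ z_{0.9} = 1.28, so s ≈ 0.58·0.42·(1.28)²/(0.69−0.58)² = 33.1.
At s = 33.1: P(θ<0.69) ≈ 0.904. Adjusting to match 0.9 gives s ≈ 32.04.
So α = 0.58·32.04 ≈ 18.58, β = 0.42·32.04 ≈ 13.46.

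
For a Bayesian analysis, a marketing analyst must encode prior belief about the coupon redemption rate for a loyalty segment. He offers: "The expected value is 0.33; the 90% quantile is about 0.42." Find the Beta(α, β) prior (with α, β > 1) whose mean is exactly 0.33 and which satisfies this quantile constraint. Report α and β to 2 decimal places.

With mean 0.33 fixed, write α = 0.33s, β = 0.67s where s = α+β.
Need P(θ < 0.42) = 0.9 under Beta(0.33s, 0.67s). Normal approximation: (q−m)/√(m(1−m)/s) ≈ z_{0.9} = 1.28, so s ≈ 0.33·0.67·(1.28)²/(0.42−0.33)² = 44.8.
At s = 44.8: P(θ<0.42) ≈ 0.897. Adjusting to match 0.9 gives s ≈ 46.01.
So α = 0.33·46.01 ≈ 15.18, β = 0.67·46.01 ≈ 30.83.

α ≈ 15.18, β ≈ 30.83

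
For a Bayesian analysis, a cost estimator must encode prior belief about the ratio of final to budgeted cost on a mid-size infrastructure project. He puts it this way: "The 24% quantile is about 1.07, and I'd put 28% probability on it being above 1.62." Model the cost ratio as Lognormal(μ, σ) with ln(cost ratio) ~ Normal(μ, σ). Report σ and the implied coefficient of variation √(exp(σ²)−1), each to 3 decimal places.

If T ~ Lognormal(μ,σ) then ln T ~ Normal(μ,σ), so the p-quantile of ln T is μ + z_p·σ.
ln(1.07) = 0.06766 and ln(1.62) = 0.4824; z_{0.24} = -0.7063, z_{0.72} = 0.5828.
σ = (0.4824 − 0.06766)/(0.5828 − (-0.7063)) = 0.322.
μ = 0.06766 − (-0.7063)·0.322 = 0.295.
CV = √(exp(σ²)−1) = √(exp(0.1035)−1) = 0.330.

σ ≈ 0.322, CV ≈ 0.330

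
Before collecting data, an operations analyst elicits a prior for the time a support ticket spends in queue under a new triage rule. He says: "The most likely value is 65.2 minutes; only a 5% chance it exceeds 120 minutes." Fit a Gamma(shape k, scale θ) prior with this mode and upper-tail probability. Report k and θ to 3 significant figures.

Gamma(k,θ) with k>1 has mode (k−1)θ, so θ = 65.2/(k−1).
Need P(X < 120) = 0.95 with θ tied to k this way. Start at k = 2, θ = 65.2: P(X<120) ≈ 0.549.
Too low — raise k to concentrate. Iterating converges to k ≈ 8.48.
Then θ = 65.2/(8.48−1) ≈ 8.71.

k ≈ 8.48, θ ≈ 8.71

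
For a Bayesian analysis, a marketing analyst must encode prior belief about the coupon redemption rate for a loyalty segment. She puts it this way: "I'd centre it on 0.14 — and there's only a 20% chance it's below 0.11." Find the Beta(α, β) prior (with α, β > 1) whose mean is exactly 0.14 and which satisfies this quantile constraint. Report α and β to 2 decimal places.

α ≈ 13.71, β ≈ 84.24

With mean 0.14 fixed, write α = 0.14s, β = 0.86s where s = α+β.
Need P(θ < 0.11) = 0.2 under Beta(0.14s, 0.86s). Normal approximation: (q−m)/√(m(1−m)/s) ≈ z_{0.2} = -0.842, so s ≈ 0.14·0.86·(-0.842)²/(0.11−0.14)² = 94.8.
At s = 94.8: P(θ<0.11) ≈ 0.205. Adjusting to match 0.2 gives s ≈ 97.96.
So α = 0.14·97.96 ≈ 13.71, β = 0.86·97.96 ≈ 84.24.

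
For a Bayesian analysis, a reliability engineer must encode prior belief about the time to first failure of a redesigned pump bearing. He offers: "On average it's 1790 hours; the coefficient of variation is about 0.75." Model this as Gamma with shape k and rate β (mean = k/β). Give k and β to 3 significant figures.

k ≈ 1.78, β ≈ 0.000993

For Gamma(k, rate β): mean = k/β, variance = k/β², so CV = 1/√k.
CV = 0.75, hence k = 1/CV² = 1.78.
Then β = k/mean = 1.78/1790 = 0.000993.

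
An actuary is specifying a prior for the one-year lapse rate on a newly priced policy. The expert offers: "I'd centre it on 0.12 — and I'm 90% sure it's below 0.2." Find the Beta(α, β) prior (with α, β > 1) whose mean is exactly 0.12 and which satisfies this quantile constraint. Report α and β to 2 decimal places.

α ≈ 3.53, β ≈ 25.88

With mean 0.12 fixed, write α = 0.12s, β = 0.88s where s = α+β.
Need P(θ < 0.2) = 0.9 under Beta(0.12s, 0.88s). Normal approximation: (q−m)/√(m(1−m)/s) ≈ z_{0.9} = 1.28, so s ≈ 0.12·0.88·(1.28)²/(0.2−0.12)² = 27.1.
At s = 27.1: P(θ<0.2) ≈ 0.893. Adjusting to match 0.9 gives s ≈ 29.41.
So α = 0.12·29.41 ≈ 3.53, β = 0.88·29.41 ≈ 25.88.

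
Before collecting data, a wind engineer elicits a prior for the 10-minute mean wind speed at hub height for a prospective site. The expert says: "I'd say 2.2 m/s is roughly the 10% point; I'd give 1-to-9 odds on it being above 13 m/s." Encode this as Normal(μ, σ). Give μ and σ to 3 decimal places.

μ = 7.600, σ = 4.214

The p-quantile of Normal(μ,σ) is μ + z_p·σ, with z_{0.1} = -1.282 and z_{0.9} = 1.282.
Eliminate σ: μ = (z₂·x₁ − z₁·x₂)/(z₂ − z₁) = (1.282·2.2 − (-1.282)·13)/2.563 = 7.600.
Then σ = (x₂ − x₁)/(z₂ − z₁) = (13 − 2.2)/2.563 = 4.214.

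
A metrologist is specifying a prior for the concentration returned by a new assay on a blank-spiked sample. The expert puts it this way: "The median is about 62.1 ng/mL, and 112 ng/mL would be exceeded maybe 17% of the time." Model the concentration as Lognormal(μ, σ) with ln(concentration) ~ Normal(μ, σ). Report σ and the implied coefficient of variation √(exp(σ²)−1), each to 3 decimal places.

σ ≈ 0.618, CV ≈ 0.682

If T ~ Lognormal(μ,σ) then ln T ~ Normal(μ,σ), so the p-quantile of ln T is μ + z_p·σ.
ln(62.1) = 4.129 and ln(112) = 4.718; z_{0.5} = 0, z_{0.83} = 0.9542.
σ = (4.718 − 4.129)/(0.9542 − (0)) = 0.618.
μ = 4.129 − (0)·0.618 = 4.129.
CV = √(exp(σ²)−1) = √(exp(0.3820)−1) = 0.682.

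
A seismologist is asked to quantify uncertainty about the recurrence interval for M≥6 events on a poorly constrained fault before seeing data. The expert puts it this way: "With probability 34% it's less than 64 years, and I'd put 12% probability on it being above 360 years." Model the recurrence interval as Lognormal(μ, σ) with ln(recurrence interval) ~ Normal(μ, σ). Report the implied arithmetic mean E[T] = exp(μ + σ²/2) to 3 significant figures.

If T ~ Lognormal(μ,σ) then ln T ~ Normal(μ,σ), so the p-quantile of ln T is μ + z_p·σ.
ln(64) = 4.159 and ln(360) = 5.886; z_{0.34} = -0.4125, z_{0.88} = 1.175.
σ = (5.886 − 4.159)/(1.175 − (-0.4125)) = 1.088.
μ = 4.159 − (-0.4125)·1.088 = 4.608.
E[T] = exp(μ + σ²/2) = exp(4.608 + 0.5919) = 181 years.

E[T] ≈ 181 years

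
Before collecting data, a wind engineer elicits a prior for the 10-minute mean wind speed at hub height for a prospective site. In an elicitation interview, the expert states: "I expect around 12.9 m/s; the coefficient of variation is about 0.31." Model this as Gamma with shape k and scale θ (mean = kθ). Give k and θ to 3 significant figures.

For Gamma(k, scale θ): mean = kθ, variance = kθ², so CV = 1/√k.
CV = 0.31, hence k = 1/CV² = 10.4.
Then θ = mean/k = 12.9/10.4 = 1.24.

k ≈ 10.4, θ ≈ 1.24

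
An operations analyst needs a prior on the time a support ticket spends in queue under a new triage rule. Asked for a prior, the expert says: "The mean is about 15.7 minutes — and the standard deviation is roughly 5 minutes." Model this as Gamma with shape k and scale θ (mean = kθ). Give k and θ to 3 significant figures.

k ≈ 9.86, θ ≈ 1.59

For Gamma(k, scale θ): mean = kθ, variance = kθ², so CV = 1/√k.
CV = SD/mean = 5/15.7 = 0.3185, hence k = 1/CV² = 9.86.
Then θ = mean/k = 15.7/9.86 = 1.59.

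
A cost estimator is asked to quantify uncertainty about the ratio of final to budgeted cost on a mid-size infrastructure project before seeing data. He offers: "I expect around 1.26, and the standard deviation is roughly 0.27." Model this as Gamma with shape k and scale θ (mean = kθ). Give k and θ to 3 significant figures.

For Gamma(k, scale θ): mean = kθ, variance = kθ², so CV = 1/√k.
CV = SD/mean = 0.27/1.26 = 0.2143, hence k = 1/CV² = 21.8.
Then θ = mean/k = 1.26/21.8 = 0.0579.

k ≈ 21.8, θ ≈ 0.0579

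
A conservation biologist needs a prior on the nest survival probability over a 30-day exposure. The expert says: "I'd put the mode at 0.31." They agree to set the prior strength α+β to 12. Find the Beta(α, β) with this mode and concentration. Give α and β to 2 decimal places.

For α,β > 1 the Beta mode is (α−1)/(α+β−2). With α+β = 12, the mode is (α−1)/10.
Set (α−1)/10 = 0.31 → α = 1 + 0.31·10 = 4.10.
β = 12 − α = 7.90.

α = 4.10, β = 7.90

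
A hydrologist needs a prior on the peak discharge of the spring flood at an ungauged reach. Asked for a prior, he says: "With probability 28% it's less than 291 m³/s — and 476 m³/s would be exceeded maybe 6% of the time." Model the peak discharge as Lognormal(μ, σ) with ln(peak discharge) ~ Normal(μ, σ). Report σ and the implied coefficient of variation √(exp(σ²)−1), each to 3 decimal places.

σ ≈ 0.230, CV ≈ 0.233

If T ~ Lognormal(μ,σ) then ln T ~ Normal(μ,σ), so the p-quantile of ln T is μ + z_p·σ.
ln(291) = 5.673 and ln(476) = 6.165; z_{0.28} = -0.5828, z_{0.94} = 1.555.
σ = (6.165 − 5.673)/(1.555 − (-0.5828)) = 0.230.
μ = 5.673 − (-0.5828)·0.230 = 5.807.
CV = √(exp(σ²)−1) = √(exp(0.0530)−1) = 0.233.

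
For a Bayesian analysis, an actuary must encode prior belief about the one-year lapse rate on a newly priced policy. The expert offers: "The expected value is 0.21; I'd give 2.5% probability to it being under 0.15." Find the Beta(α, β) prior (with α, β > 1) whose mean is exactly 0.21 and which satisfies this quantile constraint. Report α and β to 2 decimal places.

With mean 0.21 fixed, write α = 0.21s, β = 0.79s where s = α+β.
Need P(θ < 0.15) = 0.025 under Beta(0.21s, 0.79s). Normal approximation: (q−m)/√(m(1−m)/s) ≈ z_{0.025} = -1.96, so s ≈ 0.21·0.79·(-1.96)²/(0.15−0.21)² = 177.0.
At s = 177.0: P(θ<0.15) ≈ 0.018. Adjusting to match 0.025 gives s ≈ 156.19.
So α = 0.21·156.19 ≈ 32.80, β = 0.79·156.19 ≈ 123.39.

α ≈ 32.80, β ≈ 123.39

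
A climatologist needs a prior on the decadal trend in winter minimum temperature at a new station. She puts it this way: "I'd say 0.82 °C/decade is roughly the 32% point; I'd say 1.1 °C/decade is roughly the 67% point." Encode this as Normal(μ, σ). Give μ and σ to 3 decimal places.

μ = 0.964, σ = 0.309

For Normal(μ,σ), the p-quantile is μ + z_p·σ. Here z_{0.32} = -0.4677, z_{0.67} = 0.4399.
So 0.82 = μ − 0.4677σ and 1.1 = μ + 0.4399σ.
Subtracting: σ = (1.1 − 0.82)/(0.4399 − (-0.4677)) = 0.309.
Then μ = 0.82 − (-0.4677)·0.309 = 0.964.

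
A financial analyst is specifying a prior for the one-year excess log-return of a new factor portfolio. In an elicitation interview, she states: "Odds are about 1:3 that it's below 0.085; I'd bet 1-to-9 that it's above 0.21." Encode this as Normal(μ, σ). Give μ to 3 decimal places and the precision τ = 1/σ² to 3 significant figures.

The p-quantile of Normal(μ,σ) is μ + z_p·σ, with z_{0.25} = -0.6745 and z_{0.9} = 1.282.
Eliminate σ: μ = (z₂·x₁ − z₁·x₂)/(z₂ − z₁) = (1.282·0.085 − (-0.6745)·0.21)/1.956 = 0.128.
Then σ = (x₂ − x₁)/(z₂ − z₁) = (0.21 − 0.085)/1.956 = 0.064.
Precision τ = 1/σ² = 1/0.0639² = 245.

μ = 0.128, τ = 245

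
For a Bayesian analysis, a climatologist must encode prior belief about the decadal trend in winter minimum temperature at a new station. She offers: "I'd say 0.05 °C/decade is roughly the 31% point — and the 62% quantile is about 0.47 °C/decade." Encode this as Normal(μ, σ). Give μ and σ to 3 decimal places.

μ = 0.310, σ = 0.524

The p-quantile of Normal(μ,σ) is μ + z_p·σ, with z_{0.31} = -0.4959 and z_{0.62} = 0.3055.
Eliminate σ: μ = (z₂·x₁ − z₁·x₂)/(z₂ − z₁) = (0.3055·0.05 − (-0.4959)·0.47)/0.8013 = 0.310.
Then σ = (x₂ − x₁)/(z₂ − z₁) = (0.47 − 0.05)/0.8013 = 0.524.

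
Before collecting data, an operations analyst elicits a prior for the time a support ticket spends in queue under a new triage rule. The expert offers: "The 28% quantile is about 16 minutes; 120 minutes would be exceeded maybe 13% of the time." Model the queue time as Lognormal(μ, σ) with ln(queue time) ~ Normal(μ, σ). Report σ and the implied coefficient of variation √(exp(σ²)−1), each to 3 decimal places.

If T ~ Lognormal(μ,σ) then ln T ~ Normal(μ,σ), so the p-quantile of ln T is μ + z_p·σ.
ln(16) = 2.773 and ln(120) = 4.787; z_{0.28} = -0.5828, z_{0.87} = 1.126.
σ = (4.787 − 2.773)/(1.126 − (-0.5828)) = 1.179.
μ = 2.773 − (-0.5828)·1.179 = 3.460.
CV = √(exp(σ²)−1) = √(exp(1.3897)−1) = 1.736.

σ ≈ 1.179, CV ≈ 1.736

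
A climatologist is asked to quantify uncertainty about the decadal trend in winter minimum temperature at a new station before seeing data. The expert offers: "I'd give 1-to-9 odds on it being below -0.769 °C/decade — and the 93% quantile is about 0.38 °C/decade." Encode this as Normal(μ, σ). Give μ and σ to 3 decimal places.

For Normal(μ,σ), the p-quantile is μ + z_p·σ. Here z_{0.1} = -1.282, z_{0.93} = 1.476.
So -0.769 = μ − 1.282σ and 0.38 = μ + 1.476σ.
Subtracting: σ = (0.38 − -0.769)/(1.476 − (-1.282)) = 0.417.
Then μ = -0.769 − (-1.282)·0.417 = -0.235.

μ = -0.235, σ = 0.417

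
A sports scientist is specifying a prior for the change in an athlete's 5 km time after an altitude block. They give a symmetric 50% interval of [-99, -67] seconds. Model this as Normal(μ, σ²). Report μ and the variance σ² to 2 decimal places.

A symmetric 50% interval runs μ ± z·σ with z = 0.6745.
Half-width = 16, so σ = 16/0.6745 = 23.722 and σ² = 562.72.
μ is the interval midpoint, -83.00.

μ = -83.00, σ² = 562.72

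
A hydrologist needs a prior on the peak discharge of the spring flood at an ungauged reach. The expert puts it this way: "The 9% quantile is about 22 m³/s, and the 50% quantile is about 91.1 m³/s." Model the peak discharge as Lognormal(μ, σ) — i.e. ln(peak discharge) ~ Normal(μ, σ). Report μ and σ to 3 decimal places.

If T ~ Lognormal(μ,σ) then ln T ~ Normal(μ,σ), so the p-quantile of ln T is μ + z_p·σ.
ln(22) = 3.091 and ln(91.1) = 4.512; z_{0.09} = -1.341, z_{0.5} = 0.
σ = (4.512 − 3.091)/(0 − (-1.341)) = 1.060.
μ = 3.091 − (-1.341)·1.060 = 4.512.

μ ≈ 4.512, σ ≈ 1.060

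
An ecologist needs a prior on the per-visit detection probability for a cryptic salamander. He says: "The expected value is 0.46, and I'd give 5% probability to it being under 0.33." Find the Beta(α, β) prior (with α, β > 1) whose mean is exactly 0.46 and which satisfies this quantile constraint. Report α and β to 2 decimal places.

α ≈ 17.55, β ≈ 20.60

With mean 0.46 fixed, write α = 0.46s, β = 0.54s where s = α+β.
Need P(θ < 0.33) = 0.05 under Beta(0.46s, 0.54s). Normal approximation: (q−m)/√(m(1−m)/s) ≈ z_{0.05} = -1.64, so s ≈ 0.46·0.54·(-1.64)²/(0.33−0.46)² = 39.8.
At s = 39.8: P(θ<0.33) ≈ 0.046. Adjusting to match 0.05 gives s ≈ 38.16.
So α = 0.46·38.16 ≈ 17.55, β = 0.54·38.16 ≈ 20.60.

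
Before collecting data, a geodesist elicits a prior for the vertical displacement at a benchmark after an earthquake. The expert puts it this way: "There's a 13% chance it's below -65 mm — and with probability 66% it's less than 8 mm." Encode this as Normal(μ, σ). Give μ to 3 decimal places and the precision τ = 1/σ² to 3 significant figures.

μ = -11.566, τ = 0.000444

For Normal(μ,σ), the p-quantile is μ + z_p·σ. Here z_{0.13} = -1.126, z_{0.66} = 0.4125.
So -65 = μ − 1.126σ and 8 = μ + 0.4125σ.
Subtracting: σ = (8 − -65)/(0.4125 − (-1.126)) = 47.438.
Then μ = -65 − (-1.126)·47.438 = -11.566.
Precision τ = 1/σ² = 1/47.44² = 0.000444.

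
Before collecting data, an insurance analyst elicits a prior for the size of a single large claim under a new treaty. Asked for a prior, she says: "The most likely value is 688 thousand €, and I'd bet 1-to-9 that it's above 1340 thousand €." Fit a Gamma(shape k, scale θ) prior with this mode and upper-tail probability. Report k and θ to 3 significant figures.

Gamma(k,θ) with k>1 has mode (k−1)θ, so θ = 688/(k−1).
Need P(X < 1340) = 0.9 with θ tied to k this way. Start at k = 2, θ = 688: P(X<1340) ≈ 0.580.
Too low — raise k to concentrate. Iterating converges to k ≈ 5.31.
Then θ = 688/(5.31−1) ≈ 160.

k ≈ 5.31, θ ≈ 160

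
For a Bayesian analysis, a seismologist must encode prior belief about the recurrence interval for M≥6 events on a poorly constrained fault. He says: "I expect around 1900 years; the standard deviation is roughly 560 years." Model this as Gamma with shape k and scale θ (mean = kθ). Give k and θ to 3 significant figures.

For Gamma(k, scale θ): mean = kθ, variance = kθ², so CV = 1/√k.
CV = SD/mean = 560/1900 = 0.2947, hence k = 1/CV² = 11.5.
Then θ = mean/k = 1900/11.5 = 165.

k ≈ 11.5, θ ≈ 165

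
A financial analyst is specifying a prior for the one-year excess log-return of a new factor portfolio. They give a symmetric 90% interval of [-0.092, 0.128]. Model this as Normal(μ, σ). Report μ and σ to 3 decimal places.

A symmetric 90% interval runs μ ± z·σ with z = 1.645.
Half-width = 0.11, so σ = 0.11/1.645 = 0.067.
μ is the interval midpoint, 0.018.

μ = 0.018, σ = 0.067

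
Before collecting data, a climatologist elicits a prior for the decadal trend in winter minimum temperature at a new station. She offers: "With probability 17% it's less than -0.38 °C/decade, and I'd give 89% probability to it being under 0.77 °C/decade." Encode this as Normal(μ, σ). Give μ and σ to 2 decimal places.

The p-quantile of Normal(μ,σ) is μ + z_p·σ, with z_{0.17} = -0.9542 and z_{0.89} = 1.227.
Eliminate σ: μ = (z₂·x₁ − z₁·x₂)/(z₂ − z₁) = (1.227·-0.38 − (-0.9542)·0.77)/2.181 = 0.12.
Then σ = (x₂ − x₁)/(z₂ − z₁) = (0.77 − -0.38)/2.181 = 0.53.

μ = 0.12, σ = 0.53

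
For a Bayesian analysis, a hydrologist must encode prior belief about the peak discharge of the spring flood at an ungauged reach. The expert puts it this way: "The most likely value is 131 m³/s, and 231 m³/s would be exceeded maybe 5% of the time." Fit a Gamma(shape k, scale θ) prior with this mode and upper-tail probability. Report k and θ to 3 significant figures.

k ≈ 9.67, θ ≈ 15.1

Gamma(k,θ) with k>1 has mode (k−1)θ, so θ = 131/(k−1).
Need P(X < 231) = 0.95 with θ tied to k this way. Start at k = 2, θ = 131: P(X<231) ≈ 0.526.
Too low — raise k to concentrate. Iterating converges to k ≈ 9.67.
Then θ = 131/(9.67−1) ≈ 15.1.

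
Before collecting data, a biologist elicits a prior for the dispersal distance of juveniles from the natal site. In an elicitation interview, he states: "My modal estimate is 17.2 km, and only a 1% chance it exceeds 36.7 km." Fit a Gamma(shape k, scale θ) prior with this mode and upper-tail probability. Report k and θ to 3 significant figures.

Gamma(k,θ) with k>1 has mode (k−1)θ, so θ = 17.2/(k−1).
Need P(X < 36.7) = 0.99 with θ tied to k this way. Start at k = 2, θ = 17.2: P(X<36.7) ≈ 0.629.
Too low — raise k to concentrate. Iterating converges to k ≈ 9.45.
Then θ = 17.2/(9.45−1) ≈ 2.04.

k ≈ 9.45, θ ≈ 2.04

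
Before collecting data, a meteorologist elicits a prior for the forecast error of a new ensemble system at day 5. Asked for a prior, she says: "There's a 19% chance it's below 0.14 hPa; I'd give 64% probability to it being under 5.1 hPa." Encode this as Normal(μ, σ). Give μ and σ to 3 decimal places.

μ = 3.662, σ = 4.012

The p-quantile of Normal(μ,σ) is μ + z_p·σ, with z_{0.19} = -0.8779 and z_{0.64} = 0.3585.
Eliminate σ: μ = (z₂·x₁ − z₁·x₂)/(z₂ − z₁) = (0.3585·0.14 − (-0.8779)·5.1)/1.236 = 3.662.
Then σ = (x₂ − x₁)/(z₂ − z₁) = (5.1 − 0.14)/1.236 = 4.012.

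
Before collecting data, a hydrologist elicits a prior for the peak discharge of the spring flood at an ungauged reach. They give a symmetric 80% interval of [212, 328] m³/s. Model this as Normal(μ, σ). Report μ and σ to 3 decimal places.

μ = 270.000, σ = 45.258

A symmetric 80% interval runs μ ± z·σ with z = 1.282.
Half-width = 58, so σ = 58/1.282 = 45.258.
μ is the interval midpoint, 270.000.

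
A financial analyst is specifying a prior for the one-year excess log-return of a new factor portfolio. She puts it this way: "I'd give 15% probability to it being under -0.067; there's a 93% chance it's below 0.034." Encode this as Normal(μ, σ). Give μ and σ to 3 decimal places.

μ = -0.025, σ = 0.040

The p-quantile of Normal(μ,σ) is μ + z_p·σ, with z_{0.15} = -1.036 and z_{0.93} = 1.476.
Eliminate σ: μ = (z₂·x₁ − z₁·x₂)/(z₂ − z₁) = (1.476·-0.067 − (-1.036)·0.034)/2.512 = -0.025.
Then σ = (x₂ − x₁)/(z₂ − z₁) = (0.034 − -0.067)/2.512 = 0.040.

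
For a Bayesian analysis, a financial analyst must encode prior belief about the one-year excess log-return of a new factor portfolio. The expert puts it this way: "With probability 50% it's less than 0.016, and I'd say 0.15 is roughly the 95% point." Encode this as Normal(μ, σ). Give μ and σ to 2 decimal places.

The p-quantile of Normal(μ,σ) is μ + z_p·σ, with z_{0.5} = 0 and z_{0.95} = 1.645.
Eliminate σ: μ = (z₂·x₁ − z₁·x₂)/(z₂ − z₁) = (1.645·0.016 − (0)·0.15)/1.645 = 0.02.
Then σ = (x₂ − x₁)/(z₂ − z₁) = (0.15 − 0.016)/1.645 = 0.08.

μ = 0.02, σ = 0.08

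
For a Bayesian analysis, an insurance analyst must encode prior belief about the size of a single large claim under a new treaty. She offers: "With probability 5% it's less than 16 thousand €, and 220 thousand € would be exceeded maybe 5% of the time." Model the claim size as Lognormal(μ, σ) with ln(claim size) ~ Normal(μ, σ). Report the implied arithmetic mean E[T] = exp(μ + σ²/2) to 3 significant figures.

E[T] ≈ 81.5 thousand €

If T ~ Lognormal(μ,σ) then ln T ~ Normal(μ,σ), so the p-quantile of ln T is μ + z_p·σ.
ln(16) = 2.773 and ln(220) = 5.394; z_{0.05} = -1.645, z_{0.95} = 1.645.
σ = (5.394 − 2.773)/(1.645 − (-1.645)) = 0.797.
μ = 2.773 − (-1.645)·0.797 = 4.083.
E[T] = exp(μ + σ²/2) = exp(4.083 + 0.3174) = 81.5 thousand €.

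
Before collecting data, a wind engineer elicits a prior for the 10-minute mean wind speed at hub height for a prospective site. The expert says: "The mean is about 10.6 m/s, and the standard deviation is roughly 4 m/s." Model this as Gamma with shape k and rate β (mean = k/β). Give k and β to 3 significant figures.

k ≈ 7.02, β ≈ 0.662

For Gamma(k, rate β): mean = k/β, variance = k/β², so CV = 1/√k.
CV = SD/mean = 4/10.6 = 0.3774, hence k = 1/CV² = 7.02.
Then β = k/mean = 7.02/10.6 = 0.662.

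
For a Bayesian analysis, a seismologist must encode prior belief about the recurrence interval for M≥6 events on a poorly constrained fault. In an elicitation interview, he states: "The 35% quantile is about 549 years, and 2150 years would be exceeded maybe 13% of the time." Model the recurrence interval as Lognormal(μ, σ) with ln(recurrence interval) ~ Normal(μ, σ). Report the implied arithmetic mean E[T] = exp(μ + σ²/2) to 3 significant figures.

If T ~ Lognormal(μ,σ) then ln T ~ Normal(μ,σ), so the p-quantile of ln T is μ + z_p·σ.
ln(549) = 6.308 and ln(2150) = 7.673; z_{0.35} = -0.3853, z_{0.87} = 1.126.
σ = (7.673 − 6.308)/(1.126 − (-0.3853)) = 0.903.
μ = 6.308 − (-0.3853)·0.903 = 6.656.
E[T] = exp(μ + σ²/2) = exp(6.656 + 0.4077) = 1170 years.

E[T] ≈ 1170 years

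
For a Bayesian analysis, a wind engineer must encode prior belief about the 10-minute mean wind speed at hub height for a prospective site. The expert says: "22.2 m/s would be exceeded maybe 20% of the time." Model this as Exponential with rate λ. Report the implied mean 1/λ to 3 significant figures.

P(T > 22.2) = e^(−λ·22.2) = 0.2, so λ = −ln(0.2)/22.2 = 0.0725.
Mean = 1/λ = 13.8 m/s.

mean ≈ 13.8 m/s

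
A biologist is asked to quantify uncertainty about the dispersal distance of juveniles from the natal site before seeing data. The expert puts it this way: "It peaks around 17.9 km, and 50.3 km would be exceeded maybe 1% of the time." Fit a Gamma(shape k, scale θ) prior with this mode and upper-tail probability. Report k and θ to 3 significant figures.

Gamma(k,θ) with k>1 has mode (k−1)θ, so θ = 17.9/(k−1).
Need P(X < 50.3) = 0.99 with θ tied to k this way. Start at k = 2, θ = 17.9: P(X<50.3) ≈ 0.771.
Too low — raise k to concentrate. Iterating converges to k ≈ 5.28.
Then θ = 17.9/(5.28−1) ≈ 4.18.

k ≈ 5.28, θ ≈ 4.18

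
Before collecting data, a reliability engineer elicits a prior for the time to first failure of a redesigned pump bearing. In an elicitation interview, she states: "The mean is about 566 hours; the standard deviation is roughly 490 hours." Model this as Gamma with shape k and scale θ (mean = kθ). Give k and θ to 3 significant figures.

For Gamma(k, scale θ): mean = kθ, variance = kθ², so CV = 1/√k.
CV = SD/mean = 490/566 = 0.8657, hence k = 1/CV² = 1.33.
Then θ = mean/k = 566/1.33 = 424.

k ≈ 1.33, θ ≈ 424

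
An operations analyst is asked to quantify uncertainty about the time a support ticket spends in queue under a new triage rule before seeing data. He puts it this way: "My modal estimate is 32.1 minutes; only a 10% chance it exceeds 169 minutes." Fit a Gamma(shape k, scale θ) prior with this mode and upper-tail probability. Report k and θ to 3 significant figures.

k ≈ 1.63, θ ≈ 50.7

Gamma(k,θ) with k>1 has mode (k−1)θ, so θ = 32.1/(k−1).
Need P(X < 169) = 0.9 with θ tied to k this way. Start at k = 2, θ = 32.1: P(X<169) ≈ 0.968.
Too high — lower k to spread out. Iterating converges to k ≈ 1.63.
Then θ = 32.1/(1.63−1) ≈ 50.7.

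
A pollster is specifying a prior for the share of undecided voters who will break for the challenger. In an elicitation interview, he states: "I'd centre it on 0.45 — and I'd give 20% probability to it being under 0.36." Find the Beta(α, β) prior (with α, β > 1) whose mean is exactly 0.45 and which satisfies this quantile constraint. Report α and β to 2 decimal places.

α ≈ 9.88, β ≈ 12.08

With mean 0.45 fixed, write α = 0.45s, β = 0.55s where s = α+β.
Need P(θ < 0.36) = 0.2 under Beta(0.45s, 0.55s). Normal approximation: (q−m)/√(m(1−m)/s) ≈ z_{0.2} = -0.842, so s ≈ 0.45·0.55·(-0.842)²/(0.36−0.45)² = 21.6.
At s = 21.6: P(θ<0.36) ≈ 0.202. Adjusting to match 0.2 gives s ≈ 21.97.
So α = 0.45·21.97 ≈ 9.88, β = 0.55·21.97 ≈ 12.08.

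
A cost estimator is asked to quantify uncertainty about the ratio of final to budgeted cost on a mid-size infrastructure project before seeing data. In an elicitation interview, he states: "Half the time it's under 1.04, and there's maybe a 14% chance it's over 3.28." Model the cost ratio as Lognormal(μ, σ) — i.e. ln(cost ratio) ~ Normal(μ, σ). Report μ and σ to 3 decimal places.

μ ≈ 0.039, σ ≈ 1.063

If T ~ Lognormal(μ,σ) then ln T ~ Normal(μ,σ), so the p-quantile of ln T is μ + z_p·σ.
ln(1.04) = 0.03922 and ln(3.28) = 1.188; z_{0.5} = 0, z_{0.86} = 1.08.
σ = (1.188 − 0.03922)/(1.08 − (0)) = 1.063.
μ = 0.03922 − (0)·1.063 = 0.039.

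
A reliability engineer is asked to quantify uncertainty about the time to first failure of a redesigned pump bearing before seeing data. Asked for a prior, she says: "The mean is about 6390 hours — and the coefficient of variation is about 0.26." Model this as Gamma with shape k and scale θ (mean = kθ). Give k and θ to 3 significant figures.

k ≈ 14.8, θ ≈ 432

For Gamma(k, scale θ): mean = kθ, variance = kθ², so CV = 1/√k.
CV = 0.26, hence k = 1/CV² = 14.8.
Then θ = mean/k = 6390/14.8 = 432.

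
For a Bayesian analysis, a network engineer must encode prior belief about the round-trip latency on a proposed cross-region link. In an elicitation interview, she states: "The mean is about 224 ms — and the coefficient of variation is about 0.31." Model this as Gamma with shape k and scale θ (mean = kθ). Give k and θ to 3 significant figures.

For Gamma(k, scale θ): mean = kθ, variance = kθ², so CV = 1/√k.
CV = 0.31, hence k = 1/CV² = 10.4.
Then θ = mean/k = 224/10.4 = 21.5.

k ≈ 10.4, θ ≈ 21.5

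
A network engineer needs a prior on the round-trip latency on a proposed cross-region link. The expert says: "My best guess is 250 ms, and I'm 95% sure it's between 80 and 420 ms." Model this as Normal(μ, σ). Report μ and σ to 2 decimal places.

A symmetric 95% interval runs μ ± z·σ with z = 1.96.
Half-width = 170, so σ = 170/1.96 = 86.74.
μ is the stated best guess, 250.00.

μ = 250.00, σ = 86.74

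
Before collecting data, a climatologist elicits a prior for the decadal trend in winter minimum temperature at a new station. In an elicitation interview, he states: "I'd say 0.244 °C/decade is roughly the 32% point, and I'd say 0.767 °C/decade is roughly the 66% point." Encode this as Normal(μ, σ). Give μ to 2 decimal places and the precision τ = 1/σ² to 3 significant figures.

The p-quantile of Normal(μ,σ) is μ + z_p·σ, with z_{0.32} = -0.4677 and z_{0.66} = 0.4125.
Eliminate σ: μ = (z₂·x₁ − z₁·x₂)/(z₂ − z₁) = (0.4125·0.244 − (-0.4677)·0.767)/0.8802 = 0.52.
Then σ = (x₂ − x₁)/(z₂ − z₁) = (0.767 − 0.244)/0.8802 = 0.59.
Precision τ = 1/σ² = 1/0.5942² = 2.83.

μ = 0.52, τ = 2.83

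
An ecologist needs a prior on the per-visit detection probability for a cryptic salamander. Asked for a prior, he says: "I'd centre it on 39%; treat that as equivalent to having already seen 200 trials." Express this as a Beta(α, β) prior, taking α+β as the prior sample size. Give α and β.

α = 78, β = 122

Under the effective-sample-size interpretation, Beta(α, β) has prior mean α/(α+β) and prior sample size α+β.
So α+β = 200 and α/(α+β) = 0.39, giving α = 0.39·200 = 78 and β = 200 − 78 = 122.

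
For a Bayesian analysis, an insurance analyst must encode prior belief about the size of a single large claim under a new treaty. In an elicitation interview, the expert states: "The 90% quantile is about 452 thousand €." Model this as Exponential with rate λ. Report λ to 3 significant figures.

P(T < 452.0) = 1 − e^(−λ·452.0) = 0.9, so λ = −ln(1−0.9)/452.0 = −ln(0.1)/452.0 = 0.00509.

λ ≈ 0.00509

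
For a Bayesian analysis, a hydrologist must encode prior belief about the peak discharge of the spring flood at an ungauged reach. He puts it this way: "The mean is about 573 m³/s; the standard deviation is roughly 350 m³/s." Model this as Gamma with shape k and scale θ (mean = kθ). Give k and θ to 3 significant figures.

For Gamma(k, scale θ): mean = kθ, variance = kθ², so CV = 1/√k.
CV = SD/mean = 350/573 = 0.6108, hence k = 1/CV² = 2.68.
Then θ = mean/k = 573/2.68 = 214.

k ≈ 2.68, θ ≈ 214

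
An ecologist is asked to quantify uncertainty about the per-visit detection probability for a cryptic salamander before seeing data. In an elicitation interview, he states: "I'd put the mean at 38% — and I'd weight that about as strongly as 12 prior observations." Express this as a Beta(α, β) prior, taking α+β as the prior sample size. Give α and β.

Under the effective-sample-size interpretation, Beta(α, β) has prior mean α/(α+β) and prior sample size α+β.
So α+β = 12 and α/(α+β) = 0.38, giving α = 0.38·12 = 4.56 and β = 12 − 4.56 = 7.44.

α = 4.56, β = 7.44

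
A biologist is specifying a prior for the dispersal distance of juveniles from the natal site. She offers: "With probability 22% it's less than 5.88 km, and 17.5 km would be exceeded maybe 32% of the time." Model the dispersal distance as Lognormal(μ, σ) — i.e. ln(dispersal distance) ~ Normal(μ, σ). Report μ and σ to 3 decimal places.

If T ~ Lognormal(μ,σ) then ln T ~ Normal(μ,σ), so the p-quantile of ln T is μ + z_p·σ.
ln(5.88) = 1.772 and ln(17.5) = 2.862; z_{0.22} = -0.7722, z_{0.68} = 0.4677.
σ = (2.862 − 1.772)/(0.4677 − (-0.7722)) = 0.880.
μ = 1.772 − (-0.7722)·0.880 = 2.451.

μ ≈ 2.451, σ ≈ 0.880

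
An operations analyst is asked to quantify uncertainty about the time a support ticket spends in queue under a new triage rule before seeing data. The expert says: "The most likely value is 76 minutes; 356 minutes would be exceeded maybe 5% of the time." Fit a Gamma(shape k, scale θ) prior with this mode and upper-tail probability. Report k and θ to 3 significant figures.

k ≈ 2.02, θ ≈ 74.5

Gamma(k,θ) with k>1 has mode (k−1)θ, so θ = 76/(k−1).
Need P(X < 356) = 0.95 with θ tied to k this way. Start at k = 2, θ = 76: P(X<356) ≈ 0.947.
Too low — raise k to concentrate. Iterating converges to k ≈ 2.02.
Then θ = 76/(2.02−1) ≈ 74.5.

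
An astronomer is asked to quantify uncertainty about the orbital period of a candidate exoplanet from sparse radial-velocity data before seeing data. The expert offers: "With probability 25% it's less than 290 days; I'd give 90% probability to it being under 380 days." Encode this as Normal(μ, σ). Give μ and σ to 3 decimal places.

μ = 321.034, σ = 46.011

For Normal(μ,σ), the p-quantile is μ + z_p·σ. Here z_{0.25} = -0.6745, z_{0.9} = 1.282.
So 290 = μ − 0.6745σ and 380 = μ + 1.282σ.
Subtracting: σ = (380 − 290)/(1.282 − (-0.6745)) = 46.011.
Then μ = 290 − (-0.6745)·46.011 = 321.034.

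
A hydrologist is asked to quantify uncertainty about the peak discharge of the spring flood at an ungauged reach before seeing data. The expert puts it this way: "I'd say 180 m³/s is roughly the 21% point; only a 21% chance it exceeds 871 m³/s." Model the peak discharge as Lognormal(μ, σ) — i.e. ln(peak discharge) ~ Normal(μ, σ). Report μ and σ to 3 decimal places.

μ ≈ 5.981, σ ≈ 0.978

If T ~ Lognormal(μ,σ) then ln T ~ Normal(μ,σ), so the p-quantile of ln T is μ + z_p·σ.
ln(180) = 5.193 and ln(871) = 6.77; z_{0.21} = -0.8064, z_{0.79} = 0.8064.
σ = (6.77 − 5.193)/(0.8064 − (-0.8064)) = 0.978.
μ = 5.193 − (-0.8064)·0.978 = 5.981.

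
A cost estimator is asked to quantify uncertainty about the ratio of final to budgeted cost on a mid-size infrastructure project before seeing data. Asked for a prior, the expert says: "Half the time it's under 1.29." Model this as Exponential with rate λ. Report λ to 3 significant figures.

Exponential median = ln 2 / λ, so λ = ln 2 / 1.29 = 0.537.

λ ≈ 0.537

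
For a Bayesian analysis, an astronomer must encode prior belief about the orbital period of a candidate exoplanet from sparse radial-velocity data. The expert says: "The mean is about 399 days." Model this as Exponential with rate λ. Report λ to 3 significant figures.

λ ≈ 0.00251

Exponential mean = 1/λ, so λ = 1/399.0 = 0.00251.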